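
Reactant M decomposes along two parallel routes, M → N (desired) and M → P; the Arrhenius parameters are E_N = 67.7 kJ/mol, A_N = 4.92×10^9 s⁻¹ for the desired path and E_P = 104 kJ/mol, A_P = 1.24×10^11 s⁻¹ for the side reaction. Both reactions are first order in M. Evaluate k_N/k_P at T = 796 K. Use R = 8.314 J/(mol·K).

With equal orders, S_{N/P} = k_N/k_P = (A_N/A_P)·exp[(E_P−E_N)/(RT)].
(E_P−E_N)/(RT) = (104−67.7)×10³/(8.314×796) = 36300/6618 = 5.485.
k_N/k_P = (4.92×10^9/1.24×10^11)·exp(5.485) = 0.03968 × 241.1 = 9.57.
Since E_N < E_P, lowering the temperature improves selectivity toward N.

9.57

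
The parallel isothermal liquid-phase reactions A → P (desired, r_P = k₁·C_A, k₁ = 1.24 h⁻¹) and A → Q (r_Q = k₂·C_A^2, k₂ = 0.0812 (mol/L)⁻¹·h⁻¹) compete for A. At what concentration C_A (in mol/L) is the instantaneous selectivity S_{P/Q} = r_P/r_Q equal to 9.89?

1.54 mol/L

S_{P/Q} = (k₁/k₂)·C_A⁻¹ ⇒ C_A = (S·k₂/k₁)^(-1).
= (9.89×0.0812/1.24)^(-1) = (0.6476)^(-1) = 1.54 mol/L.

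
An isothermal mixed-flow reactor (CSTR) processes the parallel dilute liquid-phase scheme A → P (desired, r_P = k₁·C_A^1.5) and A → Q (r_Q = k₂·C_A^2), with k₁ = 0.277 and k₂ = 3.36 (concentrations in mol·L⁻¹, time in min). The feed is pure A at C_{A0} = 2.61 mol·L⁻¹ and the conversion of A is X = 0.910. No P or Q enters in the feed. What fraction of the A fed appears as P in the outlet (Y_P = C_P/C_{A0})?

0.132

Exit C_A = C_{A0}(1−X) = 2.61×0.0900 = 0.2349 mol·L⁻¹.
Rates in a CSTR are evaluated at the outlet concentration: r_P = 0.277×0.2349^1.5 = 0.03154, r_Q = 3.36×0.2349^2 = 0.1854.
Fraction of consumed A going to P: r_P/(r_P+r_Q) = 0.1454.
C_P = 0.1454·C_{A0}·X = 0.1454×2.61×0.910 = 0.345 mol·L⁻¹; Y_P = C_P/C_{A0} = 0.132.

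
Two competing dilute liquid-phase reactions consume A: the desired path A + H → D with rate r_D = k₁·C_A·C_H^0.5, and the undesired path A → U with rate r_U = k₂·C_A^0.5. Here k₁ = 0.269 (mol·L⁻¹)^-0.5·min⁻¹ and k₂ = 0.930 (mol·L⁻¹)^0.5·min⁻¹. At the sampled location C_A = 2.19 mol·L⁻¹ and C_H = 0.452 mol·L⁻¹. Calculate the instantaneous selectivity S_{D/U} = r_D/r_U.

0.288

S_{D/U} = r_D/r_U = (k₁·C_A·C_H^0.5)/(k₂·C_A^0.5) = (k₁/k₂)·C_A^0.5·C_H^0.5.
= (0.269×2.190×0.4520^0.5) / (0.930×2.190^0.5) = 0.3961/1.376 = 0.288.
Since the desired path is higher order in A, keeping C_A high (PFR or concentrated feed) favours D.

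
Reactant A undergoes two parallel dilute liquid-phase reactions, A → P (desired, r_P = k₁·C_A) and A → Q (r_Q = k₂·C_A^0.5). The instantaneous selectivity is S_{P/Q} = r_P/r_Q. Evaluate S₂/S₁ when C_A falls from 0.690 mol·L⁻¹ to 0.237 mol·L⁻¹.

0.586

S_{P/Q} = (k₁/k₂)·C_A^0.5, so S₂/S₁ = (C_{A,2}/C_{A,1})^0.5.
= (0.237/0.690)^0.5 = (0.3435)^0.5 = 0.586.
Selectivity toward P falls as C_A falls — high-concentration operation is favoured.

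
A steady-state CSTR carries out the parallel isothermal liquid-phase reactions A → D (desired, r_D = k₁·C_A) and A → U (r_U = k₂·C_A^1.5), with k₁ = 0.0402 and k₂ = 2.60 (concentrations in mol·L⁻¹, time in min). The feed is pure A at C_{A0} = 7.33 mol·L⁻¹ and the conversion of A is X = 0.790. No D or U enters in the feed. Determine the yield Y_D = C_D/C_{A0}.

Exit C_A = C_{A0}(1−X) = 7.33×0.210 = 1.539 mol·L⁻¹.
A CSTR operates uniformly at the exit composition, giving r_D = 0.06188 and r_U = 4.965 (each k·C_A^n at C_A = 1.539).
Fraction of consumed A going to D: r_D/(r_D+r_U) = 0.01231.
C_D = 0.01231·C_{A0}·X = 0.01231×7.33×0.790 = 0.0713 mol·L⁻¹; Y_D = C_D/C_{A0} = 0.00972.

0.00972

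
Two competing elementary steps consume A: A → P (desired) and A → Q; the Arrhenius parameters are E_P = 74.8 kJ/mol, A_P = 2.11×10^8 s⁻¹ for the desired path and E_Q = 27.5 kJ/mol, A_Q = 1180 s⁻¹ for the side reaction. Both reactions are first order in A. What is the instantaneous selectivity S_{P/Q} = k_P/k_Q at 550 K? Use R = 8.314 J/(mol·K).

Since both paths have the same order in A, the concentration cancels and S_{P/Q} = k_P/k_Q = (A_P/A_Q)·exp[(E_Q−E_P)/(RT)].
(E_Q−E_P)/(RT) = (27.5−74.8)×10³/(8.314×550) = -47300/4573 = -10.34.
k_P/k_Q = (2.11×10^8/1180)·exp(-10.34) = 1.788×10^5 × 3.219×10^-5 = 5.76.

5.76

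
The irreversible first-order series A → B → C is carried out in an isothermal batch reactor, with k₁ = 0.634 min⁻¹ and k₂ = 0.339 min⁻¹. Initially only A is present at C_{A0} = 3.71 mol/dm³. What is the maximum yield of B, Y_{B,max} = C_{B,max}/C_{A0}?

0.487

For a first-order series the maximum intermediate yield is C_{B,max}/C_{A0} = (k₁/k₂)^[k₂/(k₂−k₁)].
= (0.634/0.339)^(0.339/(0.339−0.634)) = (1.870)^(-1.149) = 0.4870.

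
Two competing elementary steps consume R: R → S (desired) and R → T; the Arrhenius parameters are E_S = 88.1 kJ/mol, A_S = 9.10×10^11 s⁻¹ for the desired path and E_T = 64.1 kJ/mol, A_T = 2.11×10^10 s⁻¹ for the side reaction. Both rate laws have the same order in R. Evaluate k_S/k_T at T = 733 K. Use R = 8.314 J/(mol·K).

With equal orders, S_{S/T} = k_S/k_T = (A_S/A_T)·exp[(E_T−E_S)/(RT)].
(E_T−E_S)/(RT) = (64.1−88.1)×10³/(8.314×733) = -24000/6094 = -3.938.
k_S/k_T = (9.10×10^11/2.11×10^10)·exp(-3.938) = 43.13 × 0.01948 = 0.840.

0.840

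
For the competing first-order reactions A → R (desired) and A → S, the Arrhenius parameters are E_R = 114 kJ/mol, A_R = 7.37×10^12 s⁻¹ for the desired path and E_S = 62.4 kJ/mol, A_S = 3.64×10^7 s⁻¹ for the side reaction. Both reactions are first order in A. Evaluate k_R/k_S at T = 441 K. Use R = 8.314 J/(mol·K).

0.156

With equal orders, S_{R/S} = k_R/k_S = (A_R/A_S)·exp[(E_S−E_R)/(RT)].
(E_S−E_R)/(RT) = (62.4−114)×10³/(8.314×441) = -51600/3666 = -14.07.
k_R/k_S = (7.37×10^12/3.64×10^7)·exp(-14.07) = 2.025×10^5 × 7.726×10^-7 = 0.156.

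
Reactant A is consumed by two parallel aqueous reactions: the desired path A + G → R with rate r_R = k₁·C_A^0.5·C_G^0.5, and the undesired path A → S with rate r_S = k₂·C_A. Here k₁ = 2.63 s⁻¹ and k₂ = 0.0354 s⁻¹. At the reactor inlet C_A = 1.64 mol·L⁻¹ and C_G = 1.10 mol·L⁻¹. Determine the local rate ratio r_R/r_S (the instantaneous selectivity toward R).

S_{R/S} = r_R/r_S = (k₁·C_A^0.5·C_G^0.5)/(k₂·C_A) = (k₁/k₂)·C_A^-0.5·C_G^0.5.
= (2.63×1.640^0.5×1.100^0.5) / (0.0354×1.640) = 3.532/0.05806 = 60.8.
The undesired path is higher order in A, so low C_A (CSTR or dilute feed) favours R.

60.8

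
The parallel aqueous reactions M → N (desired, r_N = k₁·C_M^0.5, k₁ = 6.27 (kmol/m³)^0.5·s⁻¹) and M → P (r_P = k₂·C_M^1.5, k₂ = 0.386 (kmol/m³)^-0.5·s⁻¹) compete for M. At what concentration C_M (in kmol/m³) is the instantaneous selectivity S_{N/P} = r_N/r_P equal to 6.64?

2.45 kmol/m³

S_{N/P} = (k₁/k₂)·C_M⁻¹ ⇒ C_M = (S·k₂/k₁)^(-1).
= (6.64×0.386/6.27)^(-1) = (0.4088)^(-1) = 2.45 kmol/m³.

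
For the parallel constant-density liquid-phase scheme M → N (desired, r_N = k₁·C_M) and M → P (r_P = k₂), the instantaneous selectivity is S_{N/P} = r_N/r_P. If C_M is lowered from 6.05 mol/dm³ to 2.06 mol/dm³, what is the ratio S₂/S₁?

0.340

S_{N/P} = (k₁/k₂)·C_M, so S₂/S₁ = (C_{M,2}/C_{M,1}).
= 2.06/6.05 = 0.340.
Selectivity toward N falls as C_M falls — high-concentration operation is favoured.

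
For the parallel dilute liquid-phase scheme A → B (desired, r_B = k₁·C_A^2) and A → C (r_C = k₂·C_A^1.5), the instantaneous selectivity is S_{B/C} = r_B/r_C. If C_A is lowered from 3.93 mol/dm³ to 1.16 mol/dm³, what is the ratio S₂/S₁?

S_{B/C} = (k₁/k₂)·C_A^0.5, so S₂/S₁ = (C_{A,2}/C_{A,1})^0.5.
= (1.16/3.93)^0.5 = (0.2952)^0.5 = 0.543.
Selectivity toward B falls as C_A falls — high-concentration operation is favoured.

0.543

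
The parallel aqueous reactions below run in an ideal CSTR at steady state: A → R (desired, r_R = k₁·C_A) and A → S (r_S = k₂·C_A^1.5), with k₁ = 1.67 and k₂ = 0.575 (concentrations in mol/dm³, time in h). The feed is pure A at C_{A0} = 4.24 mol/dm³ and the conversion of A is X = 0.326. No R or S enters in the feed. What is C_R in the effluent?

Exit C_A = C_{A0}(1−X) = 4.24×0.674 = 2.858 mol/dm³.
A CSTR operates uniformly at the exit composition, giving r_R = 4.772 and r_S = 2.778 (each k·C_A^n at C_A = 2.858).
Fraction of consumed A going to R: r_R/(r_R+r_S) = 0.6321.
C_R = 0.6321·C_{A0}·X = 0.6321×4.24×0.326 = 0.874 mol/dm³.

0.874 mol/dm³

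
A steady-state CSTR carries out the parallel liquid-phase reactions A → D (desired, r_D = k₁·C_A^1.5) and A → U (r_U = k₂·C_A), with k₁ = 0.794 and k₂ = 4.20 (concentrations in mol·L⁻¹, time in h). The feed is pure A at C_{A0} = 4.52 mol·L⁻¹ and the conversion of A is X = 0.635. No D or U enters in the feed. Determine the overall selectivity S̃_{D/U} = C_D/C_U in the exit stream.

0.243

Exit C_A = C_{A0}(1−X) = 4.52×0.365 = 1.650 mol·L⁻¹.
A CSTR operates uniformly at the exit composition, giving r_D = 1.683 and r_U = 6.929 (each k·C_A^n at C_A = 1.650).
Overall selectivity = C_D/C_U = r_Dτ/(r_Uτ) = r_D/r_U = 0.243.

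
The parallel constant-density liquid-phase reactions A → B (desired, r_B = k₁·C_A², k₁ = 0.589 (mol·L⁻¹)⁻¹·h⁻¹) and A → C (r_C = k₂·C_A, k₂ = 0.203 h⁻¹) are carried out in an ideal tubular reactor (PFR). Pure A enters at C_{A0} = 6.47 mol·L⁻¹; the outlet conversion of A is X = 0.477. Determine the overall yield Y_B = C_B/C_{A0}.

0.445

C_A = C_{A0}(1−X) = 3.384 mol·L⁻¹.
Along a PFR/batch, dC_C/dC_A = −r_C/(r_B+r_C) = −k₂/(k₂+k₁·C_A).
Integrating from C_{A0} to C_A: C_C = (0.203/0.589)·ln[(0.203+0.589·6.47)/(0.203+0.589·3.38)] = 0.3447·ln(4.014/2.196) = 0.2079 mol·L⁻¹.
Then C_B = (C_{A0}−C_A) − C_C = 3.086 − 0.2079 = 2.878 mol·L⁻¹.
Y_B = C_B/C_{A0} = 2.878/6.47 = 0.445.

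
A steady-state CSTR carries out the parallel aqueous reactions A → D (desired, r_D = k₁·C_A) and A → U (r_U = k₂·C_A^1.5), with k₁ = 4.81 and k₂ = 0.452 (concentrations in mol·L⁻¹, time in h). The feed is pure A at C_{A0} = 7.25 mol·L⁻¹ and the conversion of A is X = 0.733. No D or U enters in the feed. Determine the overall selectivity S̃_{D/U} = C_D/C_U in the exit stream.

7.65

Exit C_A = C_{A0}(1−X) = 7.25×0.267 = 1.936 mol·L⁻¹.
In a CSTR the entire volume is at exit conditions, so r_D = 4.81×1.936 = 9.311 and r_U = 0.452×1.936^1.5 = 1.217.
Overall selectivity = C_D/C_U = r_Dτ/(r_Uτ) = r_D/r_U = 7.65.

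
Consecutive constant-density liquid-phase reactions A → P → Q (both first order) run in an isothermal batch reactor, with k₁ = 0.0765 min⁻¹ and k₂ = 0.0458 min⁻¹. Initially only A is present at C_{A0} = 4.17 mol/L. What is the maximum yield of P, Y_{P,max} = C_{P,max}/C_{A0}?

0.465

At the optimum, C_{P,max}/C_{A0} = (k₁/k₂)^[k₂/(k₂−k₁)].
= (0.0765/0.0458)^(0.0458/(0.0458−0.0765)) = (1.670)^(-1.492) = 0.4652.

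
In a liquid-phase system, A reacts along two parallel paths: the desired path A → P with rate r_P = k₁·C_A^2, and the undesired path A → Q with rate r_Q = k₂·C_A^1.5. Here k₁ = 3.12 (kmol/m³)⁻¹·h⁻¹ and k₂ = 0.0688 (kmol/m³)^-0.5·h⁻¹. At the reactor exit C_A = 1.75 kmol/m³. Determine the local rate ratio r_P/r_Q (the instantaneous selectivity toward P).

S_{P/Q} = r_P/r_Q = (k₁·C_A^2)/(k₂·C_A^1.5) = (k₁/k₂)·C_A^0.5.
= (3.12×1.750^2) / (0.0688×1.750^1.5) = 9.555/0.1593 = 60.0.

60.0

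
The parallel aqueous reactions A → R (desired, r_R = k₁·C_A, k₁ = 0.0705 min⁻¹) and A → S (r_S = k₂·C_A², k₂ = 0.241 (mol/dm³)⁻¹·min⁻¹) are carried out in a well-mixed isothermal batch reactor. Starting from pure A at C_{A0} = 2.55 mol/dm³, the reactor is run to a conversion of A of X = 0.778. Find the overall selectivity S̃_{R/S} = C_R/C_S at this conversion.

C_A = C_{A0}(1−X) = 0.5661 mol/dm³.
Along a PFR/batch, dC_R/dC_A = −r_R/(r_R+r_S) = −k₁/(k₁+k₂·C_A).
Integrating from C_{A0} to C_A: C_R = (0.0705/0.241)·ln[(0.0705+0.241·2.55)/(0.0705+0.241·0.566)] = 0.2925·ln(0.6850/0.2069) = 0.3502 mol/dm³.
C_S = (C_{A0}−C_A)−C_R = 1.634 mol/dm³; S̃_{R/S} = 0.3502/1.634 = 0.214.

0.214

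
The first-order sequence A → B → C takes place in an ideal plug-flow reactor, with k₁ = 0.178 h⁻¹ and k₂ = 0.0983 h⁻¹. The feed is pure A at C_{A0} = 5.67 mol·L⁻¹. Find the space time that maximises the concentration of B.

Setting dC_B/dτ = 0 gives τ_opt = ln(k₂/k₁)/(k₂−k₁).
= ln(0.0983/0.178)/(0.0983−0.178) = ln(0.5522)/-0.07970 = -0.5938/-0.07970 = 7.45 h.

7.45 h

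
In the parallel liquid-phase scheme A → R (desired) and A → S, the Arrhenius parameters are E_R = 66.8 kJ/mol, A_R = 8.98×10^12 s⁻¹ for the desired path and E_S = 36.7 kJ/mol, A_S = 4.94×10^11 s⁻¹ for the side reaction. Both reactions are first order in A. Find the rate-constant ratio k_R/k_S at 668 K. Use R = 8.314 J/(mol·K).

0.0805

Since both paths have the same order in A, the concentration cancels and S_{R/S} = k_R/k_S = (A_R/A_S)·exp[(E_S−E_R)/(RT)].
(E_S−E_R)/(RT) = (36.7−66.8)×10³/(8.314×668) = -30100/5554 = -5.420.
k_R/k_S = (8.98×10^12/4.94×10^11)·exp(-5.420) = 18.18 × 0.004428 = 0.0805.
Since E_R > E_S, raising the temperature improves selectivity toward R.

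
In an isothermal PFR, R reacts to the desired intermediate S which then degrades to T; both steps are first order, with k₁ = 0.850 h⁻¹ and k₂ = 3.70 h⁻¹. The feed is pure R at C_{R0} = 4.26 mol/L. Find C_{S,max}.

0.631 mol/L

At the optimum, C_{S,max}/C_{R0} = (k₁/k₂)^[k₂/(k₂−k₁)].
= (0.850/3.70)^(3.70/(3.70−0.850)) = (0.2297)^(1.298) = 0.1482.
C_{S,max} = 0.1482×4.26 = 0.631 mol/L.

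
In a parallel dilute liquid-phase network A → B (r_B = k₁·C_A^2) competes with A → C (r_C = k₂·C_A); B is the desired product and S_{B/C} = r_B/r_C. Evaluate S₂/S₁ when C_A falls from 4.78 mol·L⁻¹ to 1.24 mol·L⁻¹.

0.259

S_{B/C} = (k₁/k₂)·C_A, so S₂/S₁ = (C_{A,2}/C_{A,1}).
= 1.24/4.78 = 0.259.
Selectivity toward B falls as C_A falls — high-concentration operation is favoured.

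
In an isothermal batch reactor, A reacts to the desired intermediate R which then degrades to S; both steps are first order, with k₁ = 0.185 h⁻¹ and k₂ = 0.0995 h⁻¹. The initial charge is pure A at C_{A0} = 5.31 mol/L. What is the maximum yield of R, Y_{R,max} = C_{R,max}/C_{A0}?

For a first-order series the maximum intermediate yield is C_{R,max}/C_{A0} = (k₁/k₂)^[k₂/(k₂−k₁)].
= (0.185/0.0995)^(0.0995/(0.0995−0.185)) = (1.859)^(-1.164) = 0.4859.

0.486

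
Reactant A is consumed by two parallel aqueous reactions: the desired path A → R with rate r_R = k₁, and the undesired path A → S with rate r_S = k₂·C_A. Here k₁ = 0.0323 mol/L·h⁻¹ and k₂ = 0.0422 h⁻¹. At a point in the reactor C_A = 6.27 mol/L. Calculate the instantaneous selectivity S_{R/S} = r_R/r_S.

0.122

S_{R/S} = r_R/r_S = (k₁)/(k₂·C_A) = (k₁/k₂)·C_A⁻¹.
= (0.0323) / (0.0422×6.270) = 0.03230/0.2646 = 0.122.
The undesired path is higher order in A, so low C_A (CSTR or dilute feed) favours R.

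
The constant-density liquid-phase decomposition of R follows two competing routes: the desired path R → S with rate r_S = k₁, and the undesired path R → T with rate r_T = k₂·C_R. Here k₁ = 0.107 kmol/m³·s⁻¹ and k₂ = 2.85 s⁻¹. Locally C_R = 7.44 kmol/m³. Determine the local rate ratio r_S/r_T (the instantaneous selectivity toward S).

S_{S/T} = r_S/r_T = (k₁)/(k₂·C_R) = (k₁/k₂)·C_R⁻¹.
= (0.107) / (2.85×7.440) = 0.1070/21.20 = 0.00505.

0.00505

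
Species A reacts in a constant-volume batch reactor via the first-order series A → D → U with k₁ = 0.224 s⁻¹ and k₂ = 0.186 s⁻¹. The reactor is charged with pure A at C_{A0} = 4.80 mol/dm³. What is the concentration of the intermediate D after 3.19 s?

1.78 mol/dm³

Solving the coupled first-order balances gives C_D(t) = [k₁/(k₂−k₁)]·C_{A0}·(e^(−k₁t) − e^(−k₂t)).
e^(−k₁t) = e^(−0.224×3.19) = e^(−0.7146) = 0.4894; e^(−k₂t) = e^(−0.5933) = 0.5525.
C_D = 0.224×4.80/(0.186−0.224) × (0.4894−0.5525) = (-28.29)×(-0.06307) = 1.785 mol/dm³.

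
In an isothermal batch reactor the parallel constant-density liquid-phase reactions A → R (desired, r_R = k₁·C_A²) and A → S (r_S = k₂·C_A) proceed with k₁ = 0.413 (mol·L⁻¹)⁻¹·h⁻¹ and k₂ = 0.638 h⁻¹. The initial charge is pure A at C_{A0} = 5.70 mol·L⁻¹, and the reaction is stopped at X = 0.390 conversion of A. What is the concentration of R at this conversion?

C_A = C_{A0}(1−X) = 3.477 mol·L⁻¹.
Along a PFR/batch, dC_S/dC_A = −r_S/(r_R+r_S) = −k₂/(k₂+k₁·C_A).
Integrating from C_{A0} to C_A: C_S = (0.638/0.413)·ln[(0.638+0.413·5.70)/(0.638+0.413·3.48)] = 1.545·ln(2.992/2.074) = 0.5662 mol·L⁻¹.
Then C_R = (C_{A0}−C_A) − C_S = 2.223 − 0.5662 = 1.657 mol·L⁻¹.

1.66 mol·L⁻¹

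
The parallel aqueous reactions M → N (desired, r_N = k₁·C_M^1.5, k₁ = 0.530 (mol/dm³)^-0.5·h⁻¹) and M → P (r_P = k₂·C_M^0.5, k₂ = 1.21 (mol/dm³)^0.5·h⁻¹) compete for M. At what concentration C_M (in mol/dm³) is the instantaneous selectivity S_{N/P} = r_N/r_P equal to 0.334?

0.763 mol/dm³

S_{N/P} = (k₁/k₂)·C_M ⇒ C_M = S·k₂/k₁.
= 0.334×1.21/0.530 = 0.763 mol/dm³.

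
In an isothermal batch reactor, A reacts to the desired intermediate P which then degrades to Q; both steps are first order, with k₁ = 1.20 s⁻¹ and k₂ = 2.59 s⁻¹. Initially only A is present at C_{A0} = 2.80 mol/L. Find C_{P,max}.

At the optimum, C_{P,max}/C_{A0} = (k₁/k₂)^[k₂/(k₂−k₁)].
= (1.20/2.59)^(2.59/(2.59−1.20)) = (0.4633)^(1.863) = 0.2385.
C_{P,max} = 0.2385×2.80 = 0.668 mol/L.

0.668 mol/L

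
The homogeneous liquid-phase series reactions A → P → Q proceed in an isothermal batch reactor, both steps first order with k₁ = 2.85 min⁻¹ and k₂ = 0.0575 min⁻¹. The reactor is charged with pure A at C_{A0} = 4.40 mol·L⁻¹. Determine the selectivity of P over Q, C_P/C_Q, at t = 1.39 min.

The intermediate concentration in a first-order A→B→C sequence is C_P = k₁C_{A0}(e^(−k₁t) − e^(−k₂t))/(k₂−k₁).
e^(−k₁t) = e^(−2.85×1.39) = e^(−3.962) = 0.01903; e^(−k₂t) = e^(−0.07992) = 0.9232.
C_P = 2.85×4.40/(0.0575−2.85) × (0.01903−0.9232) = (-4.491)×(-0.9042) = 4.060 mol·L⁻¹.
C_A = C_{A0}e^(−k₁t) = 0.08375 mol·L⁻¹, so C_Q = C_{A0}−C_A−C_P = 0.2561 mol·L⁻¹; C_P/C_Q = 15.9.

15.9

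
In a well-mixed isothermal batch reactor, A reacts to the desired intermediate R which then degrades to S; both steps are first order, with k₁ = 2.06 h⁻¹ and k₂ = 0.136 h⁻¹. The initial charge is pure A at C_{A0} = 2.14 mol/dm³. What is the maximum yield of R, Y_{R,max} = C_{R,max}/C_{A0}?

0.825

At the optimum, C_{R,max}/C_{A0} = (k₁/k₂)^[k₂/(k₂−k₁)].
= (2.06/0.136)^(0.136/(0.136−2.06)) = (15.15)^(-0.07069) = 0.8252.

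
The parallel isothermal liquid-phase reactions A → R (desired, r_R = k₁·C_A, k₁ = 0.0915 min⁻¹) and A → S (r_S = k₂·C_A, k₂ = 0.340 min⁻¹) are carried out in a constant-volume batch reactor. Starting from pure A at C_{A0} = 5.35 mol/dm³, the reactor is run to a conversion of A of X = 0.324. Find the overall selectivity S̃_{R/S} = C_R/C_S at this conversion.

0.269

C_A = C_{A0}(1−X) = 3.617 mol/dm³.
Both paths are first order in A, so the instantaneous fraction to R is constant: dC_R/d(−C_A) = k₁/(k₁+k₂) = 0.2121.
C_R = 0.2121·(C_{A0}−C_A) = 0.2121×1.733 = 0.368 mol/dm³.
C_S = (C_{A0}−C_A)−C_R = 1.366 mol/dm³; S̃_{R/S} = 0.3676/1.366 = 0.269.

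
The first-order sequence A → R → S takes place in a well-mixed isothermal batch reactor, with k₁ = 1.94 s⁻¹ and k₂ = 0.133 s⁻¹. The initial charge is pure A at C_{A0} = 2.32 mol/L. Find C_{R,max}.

1.90 mol/L

For a first-order series the maximum intermediate yield is C_{R,max}/C_{A0} = (k₁/k₂)^[k₂/(k₂−k₁)].
= (1.94/0.133)^(0.133/(0.133−1.94)) = (14.59)^(-0.07360) = 0.8210.
C_{R,max} = 0.8210×2.32 = 1.90 mol/L.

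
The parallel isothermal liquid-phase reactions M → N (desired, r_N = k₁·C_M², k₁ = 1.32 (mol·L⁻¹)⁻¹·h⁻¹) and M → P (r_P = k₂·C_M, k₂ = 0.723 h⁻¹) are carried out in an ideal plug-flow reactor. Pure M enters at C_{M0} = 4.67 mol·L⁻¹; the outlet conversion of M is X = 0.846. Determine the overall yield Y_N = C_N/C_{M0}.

0.680

C_M = C_{M0}(1−X) = 0.7192 mol·L⁻¹.
Along a PFR/batch, dC_P/dC_M = −r_P/(r_N+r_P) = −k₂/(k₂+k₁·C_M).
Integrating from C_{M0} to C_M: C_P = (0.723/1.32)·ln[(0.723+1.32·4.67)/(0.723+1.32·0.719)] = 0.5477·ln(6.887/1.672) = 0.7753 mol·L⁻¹.
Then C_N = (C_{M0}−C_M) − C_P = 3.951 − 0.7753 = 3.176 mol·L⁻¹.
Y_N = C_N/C_{M0} = 3.176/4.67 = 0.680.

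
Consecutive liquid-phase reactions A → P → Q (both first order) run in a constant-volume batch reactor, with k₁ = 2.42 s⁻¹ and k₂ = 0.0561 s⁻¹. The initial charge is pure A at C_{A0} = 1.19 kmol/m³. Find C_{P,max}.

1.09 kmol/m³

For a first-order series the maximum intermediate yield is C_{P,max}/C_{A0} = (k₁/k₂)^[k₂/(k₂−k₁)].
= (2.42/0.0561)^(0.0561/(0.0561−2.42)) = (43.14)^(-0.02373) = 0.9145.
C_{P,max} = 0.9145×1.19 = 1.09 kmol/m³.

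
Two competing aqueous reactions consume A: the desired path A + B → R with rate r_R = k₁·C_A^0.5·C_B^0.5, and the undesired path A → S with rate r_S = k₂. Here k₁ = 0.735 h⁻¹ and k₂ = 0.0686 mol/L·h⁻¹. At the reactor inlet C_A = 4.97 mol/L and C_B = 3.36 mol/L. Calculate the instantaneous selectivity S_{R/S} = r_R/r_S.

S_{R/S} = r_R/r_S = (k₁·C_A^0.5·C_B^0.5)/(k₂) = (k₁/k₂)·C_A^0.5·C_B^0.5.
= (0.735×4.970^0.5×3.360^0.5) / (0.0686) = 3.004/0.06860 = 43.8.
Since the desired path is higher order in A, keeping C_A high (PFR or concentrated feed) favours R.

43.8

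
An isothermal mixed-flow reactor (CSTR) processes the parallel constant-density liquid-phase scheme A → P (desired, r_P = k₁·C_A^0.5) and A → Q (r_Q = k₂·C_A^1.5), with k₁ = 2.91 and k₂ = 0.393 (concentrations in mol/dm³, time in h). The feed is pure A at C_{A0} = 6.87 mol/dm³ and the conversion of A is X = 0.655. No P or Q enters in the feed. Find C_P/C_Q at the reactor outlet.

3.12

Exit C_A = C_{A0}(1−X) = 6.87×0.345 = 2.370 mol/dm³.
A CSTR operates uniformly at the exit composition, giving r_P = 4.480 and r_Q = 1.434 (each k·C_A^n at C_A = 2.370).
Overall selectivity = C_P/C_Q = r_Pτ/(r_Qτ) = r_P/r_Q = 3.12.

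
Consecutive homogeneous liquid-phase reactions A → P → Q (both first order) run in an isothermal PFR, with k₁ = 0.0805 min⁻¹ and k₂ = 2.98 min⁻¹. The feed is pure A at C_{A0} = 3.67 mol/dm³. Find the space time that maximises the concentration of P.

1.25 min

For first-order series the maximum of C_P occurs at τ_opt = ln(k₂/k₁)/(k₂−k₁).
= ln(2.98/0.0805)/(2.98−0.0805) = ln(37.02)/2.900 = 3.611/2.900 = 1.25 min.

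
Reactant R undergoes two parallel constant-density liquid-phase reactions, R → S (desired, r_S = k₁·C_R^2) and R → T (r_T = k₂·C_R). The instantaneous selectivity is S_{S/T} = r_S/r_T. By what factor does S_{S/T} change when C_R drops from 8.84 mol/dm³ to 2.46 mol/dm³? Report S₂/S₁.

S_{S/T} = (k₁/k₂)·C_R, so S₂/S₁ = (C_{R,2}/C_{R,1}).
= 2.46/8.84 = 0.278.

0.278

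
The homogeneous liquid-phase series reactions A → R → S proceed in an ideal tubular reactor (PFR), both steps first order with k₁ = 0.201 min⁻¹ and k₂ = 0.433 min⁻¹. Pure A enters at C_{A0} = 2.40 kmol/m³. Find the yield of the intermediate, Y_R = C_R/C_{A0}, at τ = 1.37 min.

The intermediate concentration in a first-order A→B→C sequence is C_R = k₁C_{A0}(e^(−k₁τ) − e^(−k₂τ))/(k₂−k₁).
e^(−k₁τ) = e^(−0.201×1.37) = e^(−0.2754) = 0.7593; e^(−k₂τ) = e^(−0.5932) = 0.5526.
C_R = 0.201×2.40/(0.433−0.201) × (0.7593−0.5526) = 2.079×0.2067 = 0.4299 kmol/m³.
Y_R = C_R/C_{A0} = 0.4299/2.40 = 0.179.

0.179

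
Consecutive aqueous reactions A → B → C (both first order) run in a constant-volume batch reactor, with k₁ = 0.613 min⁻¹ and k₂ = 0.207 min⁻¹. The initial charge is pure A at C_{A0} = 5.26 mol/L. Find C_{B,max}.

3.02 mol/L

For a first-order series the maximum intermediate yield is C_{B,max}/C_{A0} = (k₁/k₂)^[k₂/(k₂−k₁)].
= (0.613/0.207)^(0.207/(0.207−0.613)) = (2.961)^(-0.5099) = 0.5749.
C_{B,max} = 0.5749×5.26 = 3.02 mol/L.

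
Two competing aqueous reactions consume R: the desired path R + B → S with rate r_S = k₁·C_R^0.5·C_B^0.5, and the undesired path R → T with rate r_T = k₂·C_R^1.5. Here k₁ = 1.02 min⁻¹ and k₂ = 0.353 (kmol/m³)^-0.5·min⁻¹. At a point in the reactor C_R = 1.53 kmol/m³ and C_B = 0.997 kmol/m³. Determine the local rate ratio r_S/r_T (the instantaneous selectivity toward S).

1.89

S_{S/T} = r_S/r_T = (k₁·C_R^0.5·C_B^0.5)/(k₂·C_R^1.5) = (k₁/k₂)·C_R⁻¹·C_B^0.5.
= (1.02×1.530^0.5×0.9970^0.5) / (0.353×1.530^1.5) = 1.260/0.6681 = 1.89.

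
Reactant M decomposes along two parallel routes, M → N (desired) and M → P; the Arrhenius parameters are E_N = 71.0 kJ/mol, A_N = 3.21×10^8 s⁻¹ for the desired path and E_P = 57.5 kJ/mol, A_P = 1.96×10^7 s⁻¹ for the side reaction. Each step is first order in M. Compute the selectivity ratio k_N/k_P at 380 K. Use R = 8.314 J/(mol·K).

0.228

k_N/k_P = (A_N/A_P)·exp[−(E_N−E_P)/(RT)] = (A_N/A_P)·exp[(E_P−E_N)/(RT)].
(E_P−E_N)/(RT) = (57.5−71.0)×10³/(8.314×380) = -13500/3159 = -4.273.
k_N/k_P = (3.21×10^8/1.96×10^7)·exp(-4.273) = 16.38 × 0.01394 = 0.228.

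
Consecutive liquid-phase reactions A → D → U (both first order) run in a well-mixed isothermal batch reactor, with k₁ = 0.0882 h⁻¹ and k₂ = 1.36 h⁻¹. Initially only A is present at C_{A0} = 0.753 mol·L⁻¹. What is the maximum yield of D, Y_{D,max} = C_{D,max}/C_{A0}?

At the optimum, C_{D,max}/C_{A0} = (k₁/k₂)^[k₂/(k₂−k₁)].
= (0.0882/1.36)^(1.36/(1.36−0.0882)) = (0.06485)^(1.069) = 0.05365.

0.0536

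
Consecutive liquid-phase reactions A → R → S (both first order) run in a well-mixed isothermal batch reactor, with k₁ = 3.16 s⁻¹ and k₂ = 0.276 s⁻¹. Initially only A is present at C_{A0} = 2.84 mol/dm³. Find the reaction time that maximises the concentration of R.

0.845 s

The intermediate peaks when r₁ = r₂, i.e. k₁e^(−k₁t) = k₂e^(−k₂t), giving t_opt = ln(k₂/k₁)/(k₂−k₁).
= ln(0.276/3.16)/(0.276−3.16) = ln(0.08734)/-2.884 = -2.438/-2.884 = 0.845 s.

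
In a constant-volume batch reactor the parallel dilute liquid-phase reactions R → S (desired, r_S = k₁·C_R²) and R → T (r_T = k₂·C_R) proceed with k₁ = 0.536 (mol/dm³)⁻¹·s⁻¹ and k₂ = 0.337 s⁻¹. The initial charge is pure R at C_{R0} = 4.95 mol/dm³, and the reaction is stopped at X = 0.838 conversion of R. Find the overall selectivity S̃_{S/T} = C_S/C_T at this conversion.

3.85

C_R = C_{R0}(1−X) = 0.8019 mol/dm³.
Along a PFR/batch, dC_T/dC_R = −r_T/(r_S+r_T) = −k₂/(k₂+k₁·C_R).
Integrating from C_{R0} to C_R: C_T = (0.337/0.536)·ln[(0.337+0.536·4.95)/(0.337+0.536·0.802)] = 0.6287·ln(2.990/0.7668) = 0.8556 mol/dm³.
Then C_S = (C_{R0}−C_R) − C_T = 4.148 − 0.8556 = 3.292 mol/dm³.
S̃_{S/T} = C_S/C_T = 3.292/0.8556 = 3.85.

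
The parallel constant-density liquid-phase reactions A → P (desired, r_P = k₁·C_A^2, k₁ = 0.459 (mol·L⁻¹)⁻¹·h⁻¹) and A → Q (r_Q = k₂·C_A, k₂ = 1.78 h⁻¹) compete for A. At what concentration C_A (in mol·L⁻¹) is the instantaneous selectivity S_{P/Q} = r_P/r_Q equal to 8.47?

32.8 mol·L⁻¹

S_{P/Q} = (k₁/k₂)·C_A ⇒ C_A = S·k₂/k₁.
= 8.47×1.78/0.459 = 32.8 mol·L⁻¹.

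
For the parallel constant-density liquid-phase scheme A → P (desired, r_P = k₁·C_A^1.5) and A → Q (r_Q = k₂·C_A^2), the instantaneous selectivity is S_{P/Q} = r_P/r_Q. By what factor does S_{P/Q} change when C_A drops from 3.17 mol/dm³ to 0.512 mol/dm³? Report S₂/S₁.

2.49

S_{P/Q} = (k₁/k₂)·C_A^-0.5, so S₂/S₁ = (C_{A,2}/C_{A,1})^-0.5.
= (0.512/3.17)^(-0.5) = (0.1615)^(-0.5) = 2.49.
Selectivity toward P rises as C_A falls — low-concentration operation is favoured.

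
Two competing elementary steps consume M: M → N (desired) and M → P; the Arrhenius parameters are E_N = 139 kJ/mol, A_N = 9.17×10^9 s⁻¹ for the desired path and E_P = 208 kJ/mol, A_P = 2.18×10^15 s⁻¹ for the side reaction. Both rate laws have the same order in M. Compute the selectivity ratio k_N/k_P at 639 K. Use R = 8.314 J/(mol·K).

With equal orders, S_{N/P} = k_N/k_P = (A_N/A_P)·exp[(E_P−E_N)/(RT)].
(E_P−E_N)/(RT) = (208−139)×10³/(8.314×639) = 69000/5313 = 12.99.
k_N/k_P = (9.17×10^9/2.18×10^15)·exp(12.99) = 4.206×10^-6 × 4.371×10^5 = 1.84.

1.84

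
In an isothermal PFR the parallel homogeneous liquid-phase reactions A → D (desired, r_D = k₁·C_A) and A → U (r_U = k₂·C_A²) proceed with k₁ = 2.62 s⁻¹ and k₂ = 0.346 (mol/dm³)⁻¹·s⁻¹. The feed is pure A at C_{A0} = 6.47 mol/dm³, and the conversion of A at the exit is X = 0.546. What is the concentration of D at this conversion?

2.19 mol/dm³

C_A = C_{A0}(1−X) = 2.937 mol/dm³.
Along a PFR/batch, dC_D/dC_A = −r_D/(r_D+r_U) = −k₁/(k₁+k₂·C_A).
Integrating from C_{A0} to C_A: C_D = (2.62/0.346)·ln[(2.62+0.346·6.47)/(2.62+0.346·2.94)] = 7.572·ln(4.859/3.636) = 2.194 mol/dm³.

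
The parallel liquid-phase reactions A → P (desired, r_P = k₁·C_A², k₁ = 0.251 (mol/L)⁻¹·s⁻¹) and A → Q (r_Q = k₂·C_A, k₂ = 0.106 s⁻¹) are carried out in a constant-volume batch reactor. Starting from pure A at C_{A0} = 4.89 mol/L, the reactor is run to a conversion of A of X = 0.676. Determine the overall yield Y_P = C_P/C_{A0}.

C_A = C_{A0}(1−X) = 1.584 mol/L.
Along a PFR/batch, dC_Q/dC_A = −r_Q/(r_P+r_Q) = −k₂/(k₂+k₁·C_A).
Integrating from C_{A0} to C_A: C_Q = (0.106/0.251)·ln[(0.106+0.251·4.89)/(0.106+0.251·1.58)] = 0.4223·ln(1.333/0.5037) = 0.4111 mol/L.
Then C_P = (C_{A0}−C_A) − C_Q = 3.306 − 0.4111 = 2.894 mol/L.
Y_P = C_P/C_{A0} = 2.894/4.89 = 0.592.

0.592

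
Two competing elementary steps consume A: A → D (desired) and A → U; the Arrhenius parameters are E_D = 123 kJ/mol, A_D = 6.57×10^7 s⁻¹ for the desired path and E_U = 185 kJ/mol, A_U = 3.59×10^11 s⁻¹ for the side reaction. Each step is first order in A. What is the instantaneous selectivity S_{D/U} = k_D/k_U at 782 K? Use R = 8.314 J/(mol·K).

Since both paths have the same order in A, the concentration cancels and S_{D/U} = k_D/k_U = (A_D/A_U)·exp[(E_U−E_D)/(RT)].
(E_U−E_D)/(RT) = (185−123)×10³/(8.314×782) = 62000/6502 = 9.536.
k_D/k_U = (6.57×10^7/3.59×10^11)·exp(9.536) = 1.830×10^-4 × 13852 = 2.54.

2.54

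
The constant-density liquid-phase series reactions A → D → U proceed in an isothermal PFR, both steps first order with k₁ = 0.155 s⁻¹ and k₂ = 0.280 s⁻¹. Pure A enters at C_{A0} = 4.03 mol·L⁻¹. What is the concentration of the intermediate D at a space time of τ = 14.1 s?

Solving the coupled first-order balances gives C_D(τ) = [k₁/(k₂−k₁)]·C_{A0}·(e^(−k₁τ) − e^(−k₂τ)).
e^(−k₁τ) = e^(−0.155×14.1) = e^(−2.185) = 0.1124; e^(−k₂τ) = e^(−3.948) = 0.01929.
C_D = 0.155×4.03/(0.280−0.155) × (0.1124−0.01929) = 4.997×0.09313 = 0.4654 mol·L⁻¹.

0.465 mol·L⁻¹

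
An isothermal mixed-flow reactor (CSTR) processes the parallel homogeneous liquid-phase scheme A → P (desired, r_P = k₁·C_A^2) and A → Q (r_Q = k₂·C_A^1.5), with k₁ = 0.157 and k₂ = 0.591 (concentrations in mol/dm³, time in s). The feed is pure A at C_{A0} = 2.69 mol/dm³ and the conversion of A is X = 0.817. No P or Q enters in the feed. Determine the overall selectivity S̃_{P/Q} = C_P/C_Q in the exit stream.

Exit C_A = C_{A0}(1−X) = 2.69×0.183 = 0.4923 mol/dm³.
Rates in a CSTR are evaluated at the outlet concentration: r_P = 0.157×0.4923^2 = 0.03805, r_Q = 0.591×0.4923^1.5 = 0.2041.
Overall selectivity = C_P/C_Q = r_Pτ/(r_Qτ) = r_P/r_Q = 0.186.

0.186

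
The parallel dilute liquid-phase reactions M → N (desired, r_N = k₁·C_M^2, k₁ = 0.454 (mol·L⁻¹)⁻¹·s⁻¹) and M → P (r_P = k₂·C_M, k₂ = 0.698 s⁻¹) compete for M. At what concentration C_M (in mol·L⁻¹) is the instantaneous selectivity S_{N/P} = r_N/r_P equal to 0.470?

S_{N/P} = (k₁/k₂)·C_M ⇒ C_M = S·k₂/k₁.
= 0.470×0.698/0.454 = 0.723 mol·L⁻¹.

0.723 mol·L⁻¹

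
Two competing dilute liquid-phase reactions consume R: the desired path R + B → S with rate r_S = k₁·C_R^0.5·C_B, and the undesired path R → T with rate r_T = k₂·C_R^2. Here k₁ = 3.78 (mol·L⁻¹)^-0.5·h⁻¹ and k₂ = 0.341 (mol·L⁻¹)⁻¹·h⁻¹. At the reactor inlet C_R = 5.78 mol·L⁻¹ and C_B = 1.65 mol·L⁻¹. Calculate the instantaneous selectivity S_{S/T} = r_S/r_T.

S_{S/T} = r_S/r_T = (k₁·C_R^0.5·C_B)/(k₂·C_R^2) = (k₁/k₂)·C_R^-1.5·C_B.
= (3.78×5.780^0.5×1.650) / (0.341×5.780^2) = 14.99/11.39 = 1.32.
The undesired path is higher order in R, so low C_R (CSTR or dilute feed) favours S.

1.32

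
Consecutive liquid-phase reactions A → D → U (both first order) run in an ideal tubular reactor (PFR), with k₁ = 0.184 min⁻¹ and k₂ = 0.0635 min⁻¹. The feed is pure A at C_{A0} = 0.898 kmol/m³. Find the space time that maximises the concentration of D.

8.83 min

Setting dC_D/dτ = 0 gives τ_opt = ln(k₂/k₁)/(k₂−k₁).
= ln(0.0635/0.184)/(0.0635−0.184) = ln(0.3451)/-0.1205 = -1.064/-0.1205 = 8.83 min.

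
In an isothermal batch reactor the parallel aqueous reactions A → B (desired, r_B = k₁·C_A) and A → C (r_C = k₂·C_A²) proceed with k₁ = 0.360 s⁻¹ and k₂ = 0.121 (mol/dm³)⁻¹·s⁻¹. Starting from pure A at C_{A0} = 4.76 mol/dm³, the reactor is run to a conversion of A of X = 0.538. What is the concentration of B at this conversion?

C_A = C_{A0}(1−X) = 2.199 mol/dm³.
Along a PFR/batch, dC_B/dC_A = −r_B/(r_B+r_C) = −k₁/(k₁+k₂·C_A).
Integrating from C_{A0} to C_A: C_B = (0.360/0.121)·ln[(0.360+0.121·4.76)/(0.360+0.121·2.20)] = 2.975·ln(0.9360/0.6261) = 1.196 mol/dm³.

1.20 mol/dm³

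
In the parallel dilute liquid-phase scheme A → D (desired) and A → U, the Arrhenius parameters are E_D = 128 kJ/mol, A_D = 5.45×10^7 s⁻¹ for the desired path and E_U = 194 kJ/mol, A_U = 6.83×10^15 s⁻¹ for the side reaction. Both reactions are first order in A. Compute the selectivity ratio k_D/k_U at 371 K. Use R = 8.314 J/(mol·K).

15.7

k_D/k_U = (A_D/A_U)·exp[−(E_D−E_U)/(RT)] = (A_D/A_U)·exp[(E_U−E_D)/(RT)].
(E_U−E_D)/(RT) = (194−128)×10³/(8.314×371) = 66000/3084 = 21.40.
k_D/k_U = (5.45×10^7/6.83×10^15)·exp(21.40) = 7.980×10^-9 × 1.962×10^9 = 15.7.
Since E_D < E_U, lowering the temperature improves selectivity toward D.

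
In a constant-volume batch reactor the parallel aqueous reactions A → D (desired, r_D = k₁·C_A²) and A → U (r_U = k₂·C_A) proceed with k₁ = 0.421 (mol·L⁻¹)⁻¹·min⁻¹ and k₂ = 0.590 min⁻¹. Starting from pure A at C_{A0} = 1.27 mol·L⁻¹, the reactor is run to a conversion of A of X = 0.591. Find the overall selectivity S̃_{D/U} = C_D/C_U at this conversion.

C_A = C_{A0}(1−X) = 0.5194 mol·L⁻¹.
Along a PFR/batch, dC_U/dC_A = −r_U/(r_D+r_U) = −k₂/(k₂+k₁·C_A).
Integrating from C_{A0} to C_A: C_U = (0.590/0.421)·ln[(0.590+0.421·1.27)/(0.590+0.421·0.519)] = 1.401·ln(1.125/0.8087) = 0.4622 mol·L⁻¹.
Then C_D = (C_{A0}−C_A) − C_U = 0.7506 − 0.4622 = 0.2883 mol·L⁻¹.
S̃_{D/U} = C_D/C_U = 0.2883/0.4622 = 0.624.

0.624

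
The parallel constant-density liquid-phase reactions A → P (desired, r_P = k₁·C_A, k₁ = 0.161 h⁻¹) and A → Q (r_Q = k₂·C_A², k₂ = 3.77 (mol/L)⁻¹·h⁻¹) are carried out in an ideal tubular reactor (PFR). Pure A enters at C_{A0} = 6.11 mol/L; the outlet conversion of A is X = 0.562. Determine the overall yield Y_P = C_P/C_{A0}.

0.00571

C_A = C_{A0}(1−X) = 2.676 mol/L.
Along a PFR/batch, dC_P/dC_A = −r_P/(r_P+r_Q) = −k₁/(k₁+k₂·C_A).
Integrating from C_{A0} to C_A: C_P = (0.161/3.77)·ln[(0.161+3.77·6.11)/(0.161+3.77·2.68)] = 0.04271·ln(23.20/10.25) = 0.03488 mol/L.
Y_P = C_P/C_{A0} = 0.03488/6.11 = 0.00571.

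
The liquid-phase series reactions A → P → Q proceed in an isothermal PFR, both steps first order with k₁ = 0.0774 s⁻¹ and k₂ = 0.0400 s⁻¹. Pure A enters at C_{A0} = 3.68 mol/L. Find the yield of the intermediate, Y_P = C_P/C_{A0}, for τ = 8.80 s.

The intermediate concentration in a first-order A→B→C sequence is C_P = k₁C_{A0}(e^(−k₁τ) − e^(−k₂τ))/(k₂−k₁).
e^(−k₁τ) = e^(−0.0774×8.80) = e^(−0.6811) = 0.5060; e^(−k₂τ) = e^(−0.3520) = 0.7033.
C_P = 0.0774×3.68/(0.0400−0.0774) × (0.5060−0.7033) = (-7.616)×(-0.1972) = 1.502 mol/L.
Y_P = C_P/C_{A0} = 1.502/3.68 = 0.408.

0.408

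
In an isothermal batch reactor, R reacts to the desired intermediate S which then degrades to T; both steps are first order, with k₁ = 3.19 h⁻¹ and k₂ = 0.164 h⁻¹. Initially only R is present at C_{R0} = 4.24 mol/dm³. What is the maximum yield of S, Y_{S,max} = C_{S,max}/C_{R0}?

For a first-order series the maximum intermediate yield is C_{S,max}/C_{R0} = (k₁/k₂)^[k₂/(k₂−k₁)].
= (3.19/0.164)^(0.164/(0.164−3.19)) = (19.45)^(-0.05420) = 0.8514.

0.851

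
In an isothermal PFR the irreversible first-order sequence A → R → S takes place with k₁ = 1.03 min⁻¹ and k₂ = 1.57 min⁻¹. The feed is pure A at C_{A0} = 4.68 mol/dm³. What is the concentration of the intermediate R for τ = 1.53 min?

1.04 mol/dm³

The intermediate concentration in a first-order A→B→C sequence is C_R = k₁C_{A0}(e^(−k₁τ) − e^(−k₂τ))/(k₂−k₁).
e^(−k₁τ) = e^(−1.03×1.53) = e^(−1.576) = 0.2068; e^(−k₂τ) = e^(−2.402) = 0.09053.
C_R = 1.03×4.68/(1.57−1.03) × (0.2068−0.09053) = 8.927×0.1163 = 1.038 mol/dm³.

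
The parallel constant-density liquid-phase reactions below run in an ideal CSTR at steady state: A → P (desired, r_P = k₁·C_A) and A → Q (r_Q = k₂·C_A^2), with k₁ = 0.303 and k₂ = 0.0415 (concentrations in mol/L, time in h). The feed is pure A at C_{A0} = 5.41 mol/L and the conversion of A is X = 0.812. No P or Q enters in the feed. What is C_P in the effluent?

3.86 mol/L

Exit C_A = C_{A0}(1−X) = 5.41×0.188 = 1.017 mol/L.
A CSTR operates uniformly at the exit composition, giving r_P = 0.3082 and r_Q = 0.04293 (each k·C_A^n at C_A = 1.017).
Fraction of consumed A going to P: r_P/(r_P+r_Q) = 0.8777.
C_P = 0.8777·C_{A0}·X = 0.8777×5.41×0.812 = 3.86 mol/L.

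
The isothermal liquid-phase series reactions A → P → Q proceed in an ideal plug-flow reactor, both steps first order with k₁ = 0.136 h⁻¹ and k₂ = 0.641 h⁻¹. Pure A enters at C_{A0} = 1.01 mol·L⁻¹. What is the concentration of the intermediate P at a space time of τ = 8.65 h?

0.0828 mol·L⁻¹

Solving the coupled first-order balances gives C_P(τ) = [k₁/(k₂−k₁)]·C_{A0}·(e^(−k₁τ) − e^(−k₂τ)).
e^(−k₁τ) = e^(−0.136×8.65) = e^(−1.176) = 0.3084; e^(−k₂τ) = e^(−5.545) = 0.003908.
C_P = 0.136×1.01/(0.641−0.136) × (0.3084−0.003908) = 0.2720×0.3045 = 0.08282 mol·L⁻¹.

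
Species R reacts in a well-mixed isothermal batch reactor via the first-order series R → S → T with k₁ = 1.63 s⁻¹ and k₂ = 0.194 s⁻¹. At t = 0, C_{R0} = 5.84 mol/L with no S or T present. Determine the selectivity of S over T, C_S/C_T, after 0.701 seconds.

The intermediate concentration in a first-order A→B→C sequence is C_S = k₁C_{R0}(e^(−k₁t) − e^(−k₂t))/(k₂−k₁).
e^(−k₁t) = e^(−1.63×0.701) = e^(−1.143) = 0.3190; e^(−k₂t) = e^(−0.1360) = 0.8728.
C_S = 1.63×5.84/(0.194−1.63) × (0.3190−0.8728) = (-6.629)×(-0.5539) = 3.672 mol/L.
C_R = C_{R0}e^(−k₁t) = 1.863 mol/L, so C_T = C_{R0}−C_R−C_S = 0.3056 mol/L; C_S/C_T = 12.0.

12.0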